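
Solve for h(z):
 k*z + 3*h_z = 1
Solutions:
 h(z) = C1 - k*z^2/6 + z/3


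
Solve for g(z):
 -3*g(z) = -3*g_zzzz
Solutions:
 g(z) = C1*exp(-z) + C2*exp(z) + C3*sin(z) + C4*cos(z)


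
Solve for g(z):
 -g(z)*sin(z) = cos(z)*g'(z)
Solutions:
 g(z) = C1*cos(z)


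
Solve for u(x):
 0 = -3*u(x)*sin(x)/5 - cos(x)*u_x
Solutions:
 u(x) = C1*cos(x)^(3/5)


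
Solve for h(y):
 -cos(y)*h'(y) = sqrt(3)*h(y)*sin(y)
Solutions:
 h(y) = C1*cos(y)^(sqrt(3))


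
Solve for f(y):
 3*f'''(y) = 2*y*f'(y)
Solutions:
 f(y) = C1 + Integral(C2*airyai(2^(1/3)*3^(2/3)*y/3) + C3*airybi(2^(1/3)*3^(2/3)*y/3), y)


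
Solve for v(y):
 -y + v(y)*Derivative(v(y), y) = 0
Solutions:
 v(y) = -sqrt(C1 + y^2)
 v(y) = sqrt(C1 + y^2)


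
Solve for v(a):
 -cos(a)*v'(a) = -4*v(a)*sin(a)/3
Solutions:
 v(a) = C1/cos(a)^(4/3)


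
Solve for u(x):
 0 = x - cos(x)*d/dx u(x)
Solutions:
 u(x) = C1 + Integral(x/cos(x), x)


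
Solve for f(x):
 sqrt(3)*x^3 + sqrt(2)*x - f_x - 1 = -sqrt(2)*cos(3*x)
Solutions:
 f(x) = C1 + sqrt(3)*x^4/4 + sqrt(2)*x^2/2 - x + sqrt(2)*sin(3*x)/3


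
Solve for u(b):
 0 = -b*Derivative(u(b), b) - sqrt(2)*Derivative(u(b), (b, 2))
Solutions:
 u(b) = C1 + C2*erf(2^(1/4)*b/2)


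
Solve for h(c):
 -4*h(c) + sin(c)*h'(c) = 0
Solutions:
 h(c) = C1*(cos(c)^2 - 2*cos(c) + 1)/(cos(c)^2 + 2*cos(c) + 1)


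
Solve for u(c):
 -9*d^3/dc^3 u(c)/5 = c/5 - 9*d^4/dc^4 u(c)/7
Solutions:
 u(c) = C1 + C2*c + C3*c^2 + C4*exp(7*c/5) - c^4/216 - 5*c^3/378


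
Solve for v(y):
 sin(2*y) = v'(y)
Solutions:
 v(y) = C1 - cos(2*y)/2


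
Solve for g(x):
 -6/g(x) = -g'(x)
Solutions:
 g(x) = -sqrt(C1 + 12*x)
 g(x) = sqrt(C1 + 12*x)


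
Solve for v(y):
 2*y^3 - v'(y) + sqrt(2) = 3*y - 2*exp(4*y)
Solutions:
 v(y) = C1 + y^4/2 - 3*y^2/2 + sqrt(2)*y + exp(4*y)/2


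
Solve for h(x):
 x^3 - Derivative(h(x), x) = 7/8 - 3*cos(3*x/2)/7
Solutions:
 h(x) = C1 + x^4/4 - 7*x/8 + 2*sin(3*x/2)/7


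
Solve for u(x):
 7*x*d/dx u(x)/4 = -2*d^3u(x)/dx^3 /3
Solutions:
 u(x) = C1 + Integral(C2*airyai(-21^(1/3)*x/2) + C3*airybi(-21^(1/3)*x/2), x)


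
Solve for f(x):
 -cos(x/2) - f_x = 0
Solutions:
 f(x) = C1 - 2*sin(x/2)


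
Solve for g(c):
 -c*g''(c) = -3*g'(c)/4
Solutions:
 g(c) = C1 + C2*c^(7/4)


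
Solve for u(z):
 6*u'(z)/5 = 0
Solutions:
 u(z) = C1


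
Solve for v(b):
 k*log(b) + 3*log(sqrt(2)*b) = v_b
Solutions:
 v(b) = C1 + b*k*log(b) - b*k + 3*b*log(b) - 3*b + 3*b*log(2)/2


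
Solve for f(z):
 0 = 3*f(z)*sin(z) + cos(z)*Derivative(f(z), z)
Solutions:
 f(z) = C1*cos(z)^3


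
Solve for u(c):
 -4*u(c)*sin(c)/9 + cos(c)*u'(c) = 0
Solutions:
 u(c) = C1/cos(c)^(4/9)


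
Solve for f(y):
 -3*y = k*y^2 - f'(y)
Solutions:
 f(y) = C1 + k*y^3/3 + 3*y^2/2


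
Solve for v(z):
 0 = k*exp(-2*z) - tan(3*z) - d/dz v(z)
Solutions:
 v(z) = C1 - k*exp(-2*z)/2 - log(tan(3*z)^2 + 1)/6


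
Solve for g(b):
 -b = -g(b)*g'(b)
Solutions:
 g(b) = -sqrt(C1 + b^2)
 g(b) = sqrt(C1 + b^2)


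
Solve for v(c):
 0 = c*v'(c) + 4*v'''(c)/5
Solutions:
 v(c) = C1 + Integral(C2*airyai(-10^(1/3)*c/2) + C3*airybi(-10^(1/3)*c/2), c)


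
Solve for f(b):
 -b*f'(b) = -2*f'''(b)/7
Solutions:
 f(b) = C1 + Integral(C2*airyai(2^(2/3)*7^(1/3)*b/2) + C3*airybi(2^(2/3)*7^(1/3)*b/2), b)


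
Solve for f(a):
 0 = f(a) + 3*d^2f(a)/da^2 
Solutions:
 f(a) = C1*sin(sqrt(3)*a/3) + C2*cos(sqrt(3)*a/3)


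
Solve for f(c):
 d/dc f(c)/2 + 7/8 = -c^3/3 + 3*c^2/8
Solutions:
 f(c) = C1 - c^4/6 + c^3/4 - 7*c/4


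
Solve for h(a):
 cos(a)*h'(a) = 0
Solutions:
 h(a) = C1


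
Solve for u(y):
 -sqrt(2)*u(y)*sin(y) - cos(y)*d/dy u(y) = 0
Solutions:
 u(y) = C1*cos(y)^(sqrt(2))


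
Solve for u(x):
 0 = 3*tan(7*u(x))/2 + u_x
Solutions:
 u(x) = -asin(C1*exp(-21*x/2))/7 + pi/7
 u(x) = asin(C1*exp(-21*x/2))/7


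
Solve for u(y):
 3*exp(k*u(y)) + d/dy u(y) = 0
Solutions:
 u(y) = Piecewise((log(1/(C1*k + 3*k*y))/k, Ne(k, 0)), (nan, True))
 u(y) = Piecewise((C1 - 3*y, Eq(k, 0)), (nan, True))


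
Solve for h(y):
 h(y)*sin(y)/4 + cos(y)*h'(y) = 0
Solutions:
 h(y) = C1*cos(y)^(1/4)


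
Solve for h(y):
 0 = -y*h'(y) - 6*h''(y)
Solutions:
 h(y) = C1 + C2*erf(sqrt(3)*y/6)


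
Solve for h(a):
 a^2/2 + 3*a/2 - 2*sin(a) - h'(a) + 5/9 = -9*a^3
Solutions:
 h(a) = C1 + 9*a^4/4 + a^3/6 + 3*a^2/4 + 5*a/9 + 2*cos(a)


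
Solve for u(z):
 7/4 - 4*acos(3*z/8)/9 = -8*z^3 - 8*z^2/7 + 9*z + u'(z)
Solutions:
 u(z) = C1 + 2*z^4 + 8*z^3/21 - 9*z^2/2 - 4*z*acos(3*z/8)/9 + 7*z/4 + 4*sqrt(64 - 9*z^2)/27


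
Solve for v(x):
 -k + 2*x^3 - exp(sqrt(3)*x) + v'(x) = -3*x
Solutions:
 v(x) = C1 + k*x - x^4/2 - 3*x^2/2 + sqrt(3)*exp(sqrt(3)*x)/3


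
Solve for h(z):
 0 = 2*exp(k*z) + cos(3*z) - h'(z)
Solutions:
 h(z) = C1 + sin(3*z)/3 + 2*exp(k*z)/k


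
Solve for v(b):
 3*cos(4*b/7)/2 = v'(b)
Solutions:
 v(b) = C1 + 21*sin(4*b/7)/8


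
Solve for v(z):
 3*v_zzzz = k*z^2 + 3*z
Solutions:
 v(z) = C1 + C2*z + C3*z^2 + C4*z^3 + k*z^6/1080 + z^5/120


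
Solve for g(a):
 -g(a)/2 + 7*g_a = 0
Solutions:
 g(a) = C1*exp(a/14)


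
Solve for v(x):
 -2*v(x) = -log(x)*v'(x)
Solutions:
 v(x) = C1*exp(2*li(x))


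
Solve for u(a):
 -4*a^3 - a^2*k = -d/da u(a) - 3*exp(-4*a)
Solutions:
 u(a) = C1 + a^4 + a^3*k/3 + 3*exp(-4*a)/4


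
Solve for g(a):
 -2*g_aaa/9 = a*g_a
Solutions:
 g(a) = C1 + Integral(C2*airyai(-6^(2/3)*a/2) + C3*airybi(-6^(2/3)*a/2), a)


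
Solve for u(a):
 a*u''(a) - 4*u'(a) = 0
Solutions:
 u(a) = C1 + C2*a^5


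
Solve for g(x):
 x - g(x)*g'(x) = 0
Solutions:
 g(x) = -sqrt(C1 + x^2)
 g(x) = sqrt(C1 + x^2)


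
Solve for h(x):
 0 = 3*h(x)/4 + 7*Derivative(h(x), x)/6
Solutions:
 h(x) = C1*exp(-9*x/14)


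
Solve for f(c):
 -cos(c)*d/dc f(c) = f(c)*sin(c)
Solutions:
 f(c) = C1*cos(c)


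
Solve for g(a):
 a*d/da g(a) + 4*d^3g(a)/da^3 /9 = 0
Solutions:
 g(a) = C1 + Integral(C2*airyai(-2^(1/3)*3^(2/3)*a/2) + C3*airybi(-2^(1/3)*3^(2/3)*a/2), a)


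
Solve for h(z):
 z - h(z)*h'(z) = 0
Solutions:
 h(z) = -sqrt(C1 + z^2)
 h(z) = sqrt(C1 + z^2)


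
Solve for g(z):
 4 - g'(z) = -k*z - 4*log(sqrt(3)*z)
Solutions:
 g(z) = C1 + k*z^2/2 + 4*z*log(z) + z*log(9)


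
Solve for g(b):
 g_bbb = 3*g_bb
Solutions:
 g(b) = C1 + C2*b + C3*exp(3*b)


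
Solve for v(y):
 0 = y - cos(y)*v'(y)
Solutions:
 v(y) = C1 + Integral(y/cos(y), y)


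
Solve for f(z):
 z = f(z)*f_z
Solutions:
 f(z) = -sqrt(C1 + z^2)
 f(z) = sqrt(C1 + z^2)


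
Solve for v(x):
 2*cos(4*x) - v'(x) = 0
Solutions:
 v(x) = C1 + sin(4*x)/2


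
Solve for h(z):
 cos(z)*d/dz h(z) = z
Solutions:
 h(z) = C1 + Integral(z/cos(z), z)


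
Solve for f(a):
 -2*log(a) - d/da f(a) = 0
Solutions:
 f(a) = C1 - 2*a*log(a) + 2*a


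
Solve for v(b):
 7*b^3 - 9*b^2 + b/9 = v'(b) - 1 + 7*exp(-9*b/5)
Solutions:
 v(b) = C1 + 7*b^4/4 - 3*b^3 + b^2/18 + b + 35*exp(-9*b/5)/9


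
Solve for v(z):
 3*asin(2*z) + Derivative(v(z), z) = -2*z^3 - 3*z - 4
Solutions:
 v(z) = C1 - z^4/2 - 3*z^2/2 - 3*z*asin(2*z) - 4*z - 3*sqrt(1 - 4*z^2)/2


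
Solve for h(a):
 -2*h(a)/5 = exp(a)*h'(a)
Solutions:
 h(a) = C1*exp(2*exp(-a)/5)


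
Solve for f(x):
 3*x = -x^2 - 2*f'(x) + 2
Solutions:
 f(x) = C1 - x^3/6 - 3*x^2/4 + x


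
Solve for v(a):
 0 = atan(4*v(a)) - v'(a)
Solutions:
 Integral(1/atan(4*_y), (_y, v(a))) = C1 + a


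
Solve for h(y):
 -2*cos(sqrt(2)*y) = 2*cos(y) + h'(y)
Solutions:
 h(y) = C1 - 2*sin(y) - sqrt(2)*sin(sqrt(2)*y)


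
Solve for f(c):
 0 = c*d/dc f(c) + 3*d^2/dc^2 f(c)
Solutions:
 f(c) = C1 + C2*erf(sqrt(6)*c/6)


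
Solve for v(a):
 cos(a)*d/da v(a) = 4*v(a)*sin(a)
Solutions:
 v(a) = C1/cos(a)^4


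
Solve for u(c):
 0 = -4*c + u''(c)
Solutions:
 u(c) = C1 + C2*c + 2*c^3/3


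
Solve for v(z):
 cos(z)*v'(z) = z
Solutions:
 v(z) = C1 + Integral(z/cos(z), z)


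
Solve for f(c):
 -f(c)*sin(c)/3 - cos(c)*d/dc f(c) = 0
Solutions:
 f(c) = C1*cos(c)^(1/3)


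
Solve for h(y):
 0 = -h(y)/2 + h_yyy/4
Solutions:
 h(y) = C3*exp(2^(1/3)*y) + (C1*sin(2^(1/3)*sqrt(3)*y/2) + C2*cos(2^(1/3)*sqrt(3)*y/2))*exp(-2^(1/3)*y/2)


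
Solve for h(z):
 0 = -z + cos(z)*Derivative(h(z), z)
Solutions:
 h(z) = C1 + Integral(z/cos(z), z)


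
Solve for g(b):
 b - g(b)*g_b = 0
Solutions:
 g(b) = -sqrt(C1 + b^2)
 g(b) = sqrt(C1 + b^2)


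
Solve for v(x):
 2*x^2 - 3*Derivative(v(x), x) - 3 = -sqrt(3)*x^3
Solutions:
 v(x) = C1 + sqrt(3)*x^4/12 + 2*x^3/9 - x


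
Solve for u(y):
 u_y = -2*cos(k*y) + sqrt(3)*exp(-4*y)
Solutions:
 u(y) = C1 - sqrt(3)*exp(-4*y)/4 - 2*sin(k*y)/k


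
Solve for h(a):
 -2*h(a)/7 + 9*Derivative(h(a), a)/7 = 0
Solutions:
 h(a) = C1*exp(2*a/9)


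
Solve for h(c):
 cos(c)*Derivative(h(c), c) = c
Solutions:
 h(c) = C1 + Integral(c/cos(c), c)


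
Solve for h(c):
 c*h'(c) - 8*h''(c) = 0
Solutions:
 h(c) = C1 + C2*erfi(c/4)


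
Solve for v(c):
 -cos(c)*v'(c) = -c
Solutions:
 v(c) = C1 + Integral(c/cos(c), c)


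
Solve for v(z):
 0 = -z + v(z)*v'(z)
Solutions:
 v(z) = -sqrt(C1 + z^2)
 v(z) = sqrt(C1 + z^2)


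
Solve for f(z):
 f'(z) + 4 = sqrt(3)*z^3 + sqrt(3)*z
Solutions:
 f(z) = C1 + sqrt(3)*z^4/4 + sqrt(3)*z^2/2 - 4*z


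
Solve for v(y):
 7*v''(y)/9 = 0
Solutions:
 v(y) = C1 + C2*y


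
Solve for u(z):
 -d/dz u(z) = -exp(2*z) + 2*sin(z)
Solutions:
 u(z) = C1 + exp(2*z)/2 + 2*cos(z)


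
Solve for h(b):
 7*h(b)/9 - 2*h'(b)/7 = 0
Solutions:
 h(b) = C1*exp(49*b/18)


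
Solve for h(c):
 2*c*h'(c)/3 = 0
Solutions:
 h(c) = C1


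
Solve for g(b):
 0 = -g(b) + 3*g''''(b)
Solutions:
 g(b) = C1*exp(-3^(3/4)*b/3) + C2*exp(3^(3/4)*b/3) + C3*sin(3^(3/4)*b/3) + C4*cos(3^(3/4)*b/3)


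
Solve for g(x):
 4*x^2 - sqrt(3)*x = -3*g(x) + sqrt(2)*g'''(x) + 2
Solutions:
 g(x) = C3*exp(2^(5/6)*3^(1/3)*x/2) - 4*x^2/3 + sqrt(3)*x/3 + (C1*sin(6^(5/6)*x/4) + C2*cos(6^(5/6)*x/4))*exp(-2^(5/6)*3^(1/3)*x/4) + 2/3


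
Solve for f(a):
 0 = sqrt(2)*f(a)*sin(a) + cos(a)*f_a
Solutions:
 f(a) = C1*cos(a)^(sqrt(2))


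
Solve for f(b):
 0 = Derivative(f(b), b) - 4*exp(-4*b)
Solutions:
 f(b) = C1 - exp(-4*b)


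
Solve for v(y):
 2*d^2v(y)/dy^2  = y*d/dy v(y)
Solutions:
 v(y) = C1 + C2*erfi(y/2)


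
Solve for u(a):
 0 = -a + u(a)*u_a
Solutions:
 u(a) = -sqrt(C1 + a^2)
 u(a) = sqrt(C1 + a^2)


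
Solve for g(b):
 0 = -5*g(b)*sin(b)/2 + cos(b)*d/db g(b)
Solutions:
 g(b) = C1/cos(b)^(5/2)


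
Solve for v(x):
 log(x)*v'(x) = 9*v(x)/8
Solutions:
 v(x) = C1*exp(9*li(x)/8)


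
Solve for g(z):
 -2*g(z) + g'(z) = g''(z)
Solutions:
 g(z) = (C1*sin(sqrt(7)*z/2) + C2*cos(sqrt(7)*z/2))*exp(z/2)


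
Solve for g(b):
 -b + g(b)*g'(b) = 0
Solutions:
 g(b) = -sqrt(C1 + b^2)
 g(b) = sqrt(C1 + b^2)


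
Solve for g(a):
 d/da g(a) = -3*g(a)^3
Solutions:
 g(a) = -sqrt(2)*sqrt(-1/(C1 - 3*a))/2
 g(a) = sqrt(2)*sqrt(-1/(C1 - 3*a))/2


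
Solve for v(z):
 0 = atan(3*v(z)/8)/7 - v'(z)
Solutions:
 Integral(1/atan(3*_y/8), (_y, v(z))) = C1 + z/7


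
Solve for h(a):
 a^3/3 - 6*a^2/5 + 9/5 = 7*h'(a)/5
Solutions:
 h(a) = C1 + 5*a^4/84 - 2*a^3/7 + 9*a/7


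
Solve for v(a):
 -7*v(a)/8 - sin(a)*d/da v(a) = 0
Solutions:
 v(a) = C1*(cos(a) + 1)^(7/16)/(cos(a) - 1)^(7/16)


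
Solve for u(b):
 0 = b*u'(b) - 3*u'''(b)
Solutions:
 u(b) = C1 + Integral(C2*airyai(3^(2/3)*b/3) + C3*airybi(3^(2/3)*b/3), b)


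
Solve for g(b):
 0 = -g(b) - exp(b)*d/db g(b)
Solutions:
 g(b) = C1*exp(exp(-b))


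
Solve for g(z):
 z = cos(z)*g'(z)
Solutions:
 g(z) = C1 + Integral(z/cos(z), z)


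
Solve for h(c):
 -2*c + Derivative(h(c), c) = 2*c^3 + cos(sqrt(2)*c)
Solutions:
 h(c) = C1 + c^4/2 + c^2 + sqrt(2)*sin(sqrt(2)*c)/2


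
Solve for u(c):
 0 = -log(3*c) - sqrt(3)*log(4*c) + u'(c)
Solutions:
 u(c) = C1 + c*log(c) + sqrt(3)*c*log(c) - sqrt(3)*c - c + c*log(3*2^(2*sqrt(3)))


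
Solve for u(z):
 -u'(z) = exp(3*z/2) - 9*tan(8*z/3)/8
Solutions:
 u(z) = C1 - 2*exp(3*z/2)/3 - 27*log(cos(8*z/3))/64


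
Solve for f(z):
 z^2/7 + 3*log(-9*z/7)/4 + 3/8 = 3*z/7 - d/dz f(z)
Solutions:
 f(z) = C1 - z^3/21 + 3*z^2/14 - 3*z*log(-z)/4 + 3*z*(-4*log(3) + 1 + 2*log(7))/8


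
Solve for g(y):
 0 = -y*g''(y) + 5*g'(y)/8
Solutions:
 g(y) = C1 + C2*y^(13/8)


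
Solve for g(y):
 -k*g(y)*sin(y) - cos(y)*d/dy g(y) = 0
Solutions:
 g(y) = C1*exp(k*log(cos(y)))


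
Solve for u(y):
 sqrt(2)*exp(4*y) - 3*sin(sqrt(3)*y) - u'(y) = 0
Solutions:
 u(y) = C1 + sqrt(2)*exp(4*y)/4 + sqrt(3)*cos(sqrt(3)*y)


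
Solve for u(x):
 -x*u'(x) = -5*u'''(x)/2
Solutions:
 u(x) = C1 + Integral(C2*airyai(2^(1/3)*5^(2/3)*x/5) + C3*airybi(2^(1/3)*5^(2/3)*x/5), x)


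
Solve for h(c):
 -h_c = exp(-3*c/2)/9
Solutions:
 h(c) = C1 + 2*exp(-3*c/2)/27


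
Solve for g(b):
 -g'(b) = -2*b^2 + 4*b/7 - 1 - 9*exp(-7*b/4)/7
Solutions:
 g(b) = C1 + 2*b^3/3 - 2*b^2/7 + b - 36*exp(-7*b/4)/49


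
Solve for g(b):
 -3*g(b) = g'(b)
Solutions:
 g(b) = C1*exp(-3*b)


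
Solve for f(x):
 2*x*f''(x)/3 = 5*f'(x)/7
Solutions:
 f(x) = C1 + C2*x^(29/14)


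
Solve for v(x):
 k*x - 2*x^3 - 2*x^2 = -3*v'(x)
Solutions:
 v(x) = C1 - k*x^2/6 + x^4/6 + 2*x^3/9


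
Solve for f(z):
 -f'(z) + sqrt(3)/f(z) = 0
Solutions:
 f(z) = -sqrt(C1 + 2*sqrt(3)*z)
 f(z) = sqrt(C1 + 2*sqrt(3)*z)


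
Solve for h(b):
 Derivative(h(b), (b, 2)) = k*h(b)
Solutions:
 h(b) = C1*exp(-b*sqrt(k)) + C2*exp(b*sqrt(k))


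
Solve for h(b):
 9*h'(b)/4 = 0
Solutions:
 h(b) = C1


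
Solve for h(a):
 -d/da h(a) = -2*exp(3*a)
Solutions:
 h(a) = C1 + 2*exp(3*a)/3


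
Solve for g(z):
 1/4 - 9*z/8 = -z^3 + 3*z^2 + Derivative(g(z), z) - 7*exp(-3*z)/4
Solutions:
 g(z) = C1 + z^4/4 - z^3 - 9*z^2/16 + z/4 - 7*exp(-3*z)/12


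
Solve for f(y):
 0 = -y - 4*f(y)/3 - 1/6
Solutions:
 f(y) = -3*y/4 - 1/8


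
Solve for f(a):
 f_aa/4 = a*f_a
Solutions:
 f(a) = C1 + C2*erfi(sqrt(2)*a)


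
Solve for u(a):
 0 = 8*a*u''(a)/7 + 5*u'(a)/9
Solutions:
 u(a) = C1 + C2*a^(37/72)


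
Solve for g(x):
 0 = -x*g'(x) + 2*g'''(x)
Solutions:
 g(x) = C1 + Integral(C2*airyai(2^(2/3)*x/2) + C3*airybi(2^(2/3)*x/2), x)


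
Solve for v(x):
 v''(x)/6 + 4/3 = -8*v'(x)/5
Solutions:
 v(x) = C1 + C2*exp(-48*x/5) - 5*x/6


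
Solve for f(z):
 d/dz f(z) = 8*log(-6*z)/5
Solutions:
 f(z) = C1 + 8*z*log(-z)/5 + 8*z*(-1 + log(6))/5


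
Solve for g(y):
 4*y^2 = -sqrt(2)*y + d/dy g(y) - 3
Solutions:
 g(y) = C1 + 4*y^3/3 + sqrt(2)*y^2/2 + 3*y


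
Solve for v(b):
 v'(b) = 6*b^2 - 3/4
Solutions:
 v(b) = C1 + 2*b^3 - 3*b/4


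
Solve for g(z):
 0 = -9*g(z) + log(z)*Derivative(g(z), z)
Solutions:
 g(z) = C1*exp(9*li(z))


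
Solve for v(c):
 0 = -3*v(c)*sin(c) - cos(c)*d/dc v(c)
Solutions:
 v(c) = C1*cos(c)^3


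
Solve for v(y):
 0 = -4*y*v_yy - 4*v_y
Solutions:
 v(y) = C1 + C2*log(y)


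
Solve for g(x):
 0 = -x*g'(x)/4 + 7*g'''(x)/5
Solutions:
 g(x) = C1 + Integral(C2*airyai(490^(1/3)*x/14) + C3*airybi(490^(1/3)*x/14), x)


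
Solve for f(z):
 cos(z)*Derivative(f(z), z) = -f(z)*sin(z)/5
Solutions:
 f(z) = C1*cos(z)^(1/5)


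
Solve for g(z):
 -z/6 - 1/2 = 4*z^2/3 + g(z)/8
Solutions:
 g(z) = -32*z^2/3 - 4*z/3 - 4


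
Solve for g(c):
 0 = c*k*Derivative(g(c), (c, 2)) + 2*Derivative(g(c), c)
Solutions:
 g(c) = C1 + c^(((re(k) - 2)*re(k) + im(k)^2)/(re(k)^2 + im(k)^2))*(C2*sin(2*log(c)*Abs(im(k))/(re(k)^2 + im(k)^2)) + C3*cos(2*log(c)*im(k)/(re(k)^2 + im(k)^2)))


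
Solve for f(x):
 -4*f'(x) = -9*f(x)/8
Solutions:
 f(x) = C1*exp(9*x/32)


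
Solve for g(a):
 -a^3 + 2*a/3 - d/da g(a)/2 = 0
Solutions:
 g(a) = C1 - a^4/2 + 2*a^2/3


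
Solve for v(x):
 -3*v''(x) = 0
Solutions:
 v(x) = C1 + C2*x


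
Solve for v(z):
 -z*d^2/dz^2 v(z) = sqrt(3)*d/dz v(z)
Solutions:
 v(z) = C1 + C2*z^(1 - sqrt(3))


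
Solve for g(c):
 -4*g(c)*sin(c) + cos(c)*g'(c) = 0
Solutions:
 g(c) = C1/cos(c)^4


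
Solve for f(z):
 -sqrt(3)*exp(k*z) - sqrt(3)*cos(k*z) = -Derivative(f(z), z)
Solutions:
 f(z) = C1 + sqrt(3)*exp(k*z)/k + sqrt(3)*sin(k*z)/k


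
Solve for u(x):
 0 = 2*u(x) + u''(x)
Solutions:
 u(x) = C1*sin(sqrt(2)*x) + C2*cos(sqrt(2)*x)


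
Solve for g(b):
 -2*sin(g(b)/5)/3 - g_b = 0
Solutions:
 2*b/3 + 5*log(cos(g(b)/5) - 1)/2 - 5*log(cos(g(b)/5) + 1)/2 = C1


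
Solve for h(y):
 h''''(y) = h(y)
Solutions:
 h(y) = C1*exp(-y) + C2*exp(y) + C3*sin(y) + C4*cos(y)


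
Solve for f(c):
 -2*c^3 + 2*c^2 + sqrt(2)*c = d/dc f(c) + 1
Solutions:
 f(c) = C1 - c^4/2 + 2*c^3/3 + sqrt(2)*c^2/2 - c


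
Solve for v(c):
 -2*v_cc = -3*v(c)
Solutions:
 v(c) = C1*exp(-sqrt(6)*c/2) + C2*exp(sqrt(6)*c/2)


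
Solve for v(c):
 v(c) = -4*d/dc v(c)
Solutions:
 v(c) = C1*exp(-c/4)


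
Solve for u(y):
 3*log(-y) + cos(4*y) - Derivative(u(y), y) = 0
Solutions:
 u(y) = C1 + 3*y*log(-y) - 3*y + sin(4*y)/4


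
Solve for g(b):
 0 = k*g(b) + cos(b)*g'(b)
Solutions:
 g(b) = C1*exp(k*(log(sin(b) - 1) - log(sin(b) + 1))/2)


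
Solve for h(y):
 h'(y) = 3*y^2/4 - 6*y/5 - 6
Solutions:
 h(y) = C1 + y^3/4 - 3*y^2/5 - 6*y


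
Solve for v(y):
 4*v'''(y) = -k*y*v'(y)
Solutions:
 v(y) = C1 + Integral(C2*airyai(2^(1/3)*y*(-k)^(1/3)/2) + C3*airybi(2^(1/3)*y*(-k)^(1/3)/2), y)


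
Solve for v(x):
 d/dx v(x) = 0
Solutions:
 v(x) = C1


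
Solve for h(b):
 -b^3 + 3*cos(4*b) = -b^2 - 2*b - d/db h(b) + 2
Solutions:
 h(b) = C1 + b^4/4 - b^3/3 - b^2 + 2*b - 3*sin(4*b)/4


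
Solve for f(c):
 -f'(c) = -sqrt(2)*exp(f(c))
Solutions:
 f(c) = log(-1/(C1 + sqrt(2)*c))


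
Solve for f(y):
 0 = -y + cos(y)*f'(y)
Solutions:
 f(y) = C1 + Integral(y/cos(y), y)


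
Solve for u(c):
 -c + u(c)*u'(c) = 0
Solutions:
 u(c) = -sqrt(C1 + c^2)
 u(c) = sqrt(C1 + c^2)


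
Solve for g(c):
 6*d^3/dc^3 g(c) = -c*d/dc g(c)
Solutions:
 g(c) = C1 + Integral(C2*airyai(-6^(2/3)*c/6) + C3*airybi(-6^(2/3)*c/6), c)


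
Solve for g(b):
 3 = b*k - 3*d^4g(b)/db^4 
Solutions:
 g(b) = C1 + C2*b + C3*b^2 + C4*b^3 + b^5*k/360 - b^4/24


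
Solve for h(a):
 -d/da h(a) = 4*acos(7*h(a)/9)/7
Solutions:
 Integral(1/acos(7*_y/9), (_y, h(a))) = C1 - 4*a/7


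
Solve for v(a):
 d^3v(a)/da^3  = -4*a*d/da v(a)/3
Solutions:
 v(a) = C1 + Integral(C2*airyai(-6^(2/3)*a/3) + C3*airybi(-6^(2/3)*a/3), a)


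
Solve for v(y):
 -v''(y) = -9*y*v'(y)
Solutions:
 v(y) = C1 + C2*erfi(3*sqrt(2)*y/2)


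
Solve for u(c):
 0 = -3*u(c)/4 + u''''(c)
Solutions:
 u(c) = C1*exp(-sqrt(2)*3^(1/4)*c/2) + C2*exp(sqrt(2)*3^(1/4)*c/2) + C3*sin(sqrt(2)*3^(1/4)*c/2) + C4*cos(sqrt(2)*3^(1/4)*c/2)


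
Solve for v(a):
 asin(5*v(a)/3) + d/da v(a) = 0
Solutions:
 Integral(1/asin(5*_y/3), (_y, v(a))) = C1 - a


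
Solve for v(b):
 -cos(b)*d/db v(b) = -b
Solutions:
 v(b) = C1 + Integral(b/cos(b), b)


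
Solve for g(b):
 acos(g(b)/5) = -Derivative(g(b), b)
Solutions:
 Integral(1/acos(_y/5), (_y, g(b))) = C1 - b


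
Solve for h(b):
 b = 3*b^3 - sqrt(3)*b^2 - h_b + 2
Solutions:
 h(b) = C1 + 3*b^4/4 - sqrt(3)*b^3/3 - b^2/2 + 2*b


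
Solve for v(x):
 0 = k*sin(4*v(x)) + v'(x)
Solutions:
 v(x) = -acos((-C1 - exp(8*k*x))/(C1 - exp(8*k*x)))/4 + pi/2
 v(x) = acos((-C1 - exp(8*k*x))/(C1 - exp(8*k*x)))/4


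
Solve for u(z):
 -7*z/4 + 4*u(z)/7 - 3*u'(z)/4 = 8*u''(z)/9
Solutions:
 u(z) = C1*exp(3*z*(-63 + sqrt(18305))/448) + C2*exp(-3*z*(63 + sqrt(18305))/448) + 49*z/16 + 1029/256


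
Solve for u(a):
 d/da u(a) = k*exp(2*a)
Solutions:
 u(a) = C1 + k*exp(2*a)/2


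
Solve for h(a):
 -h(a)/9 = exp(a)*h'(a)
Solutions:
 h(a) = C1*exp(exp(-a)/9)


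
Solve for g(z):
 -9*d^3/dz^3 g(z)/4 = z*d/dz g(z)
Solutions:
 g(z) = C1 + Integral(C2*airyai(-2^(2/3)*3^(1/3)*z/3) + C3*airybi(-2^(2/3)*3^(1/3)*z/3), z)


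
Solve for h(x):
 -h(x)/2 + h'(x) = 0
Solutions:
 h(x) = C1*exp(x/2)


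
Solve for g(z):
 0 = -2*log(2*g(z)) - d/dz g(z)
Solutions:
 Integral(1/(log(_y) + log(2)), (_y, g(z)))/2 = C1 - z


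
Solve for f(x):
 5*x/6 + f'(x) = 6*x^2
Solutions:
 f(x) = C1 + 2*x^3 - 5*x^2/12


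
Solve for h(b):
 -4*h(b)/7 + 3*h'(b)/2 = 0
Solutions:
 h(b) = C1*exp(8*b/21)


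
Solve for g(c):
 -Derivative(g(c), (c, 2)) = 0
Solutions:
 g(c) = C1 + C2*c


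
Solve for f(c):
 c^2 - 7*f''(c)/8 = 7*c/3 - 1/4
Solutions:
 f(c) = C1 + C2*c + 2*c^4/21 - 4*c^3/9 + c^2/7


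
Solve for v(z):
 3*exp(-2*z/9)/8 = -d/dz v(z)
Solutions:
 v(z) = C1 + 27*exp(-2*z/9)/16


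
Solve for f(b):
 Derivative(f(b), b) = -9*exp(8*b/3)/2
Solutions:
 f(b) = C1 - 27*exp(8*b/3)/16


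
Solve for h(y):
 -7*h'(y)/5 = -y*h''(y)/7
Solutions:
 h(y) = C1 + C2*y^(54/5)


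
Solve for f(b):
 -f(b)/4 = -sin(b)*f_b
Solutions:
 f(b) = C1*(cos(b) - 1)^(1/8)/(cos(b) + 1)^(1/8)


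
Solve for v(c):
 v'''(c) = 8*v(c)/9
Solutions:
 v(c) = C3*exp(2*3^(1/3)*c/3) + (C1*sin(3^(5/6)*c/3) + C2*cos(3^(5/6)*c/3))*exp(-3^(1/3)*c/3)


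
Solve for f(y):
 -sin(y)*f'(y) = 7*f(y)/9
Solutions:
 f(y) = C1*(cos(y) + 1)^(7/18)/(cos(y) - 1)^(7/18)


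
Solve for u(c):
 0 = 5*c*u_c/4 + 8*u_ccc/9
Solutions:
 u(c) = C1 + Integral(C2*airyai(-90^(1/3)*c/4) + C3*airybi(-90^(1/3)*c/4), c)


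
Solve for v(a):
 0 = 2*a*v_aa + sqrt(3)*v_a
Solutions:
 v(a) = C1 + C2*a^(1 - sqrt(3)/2)


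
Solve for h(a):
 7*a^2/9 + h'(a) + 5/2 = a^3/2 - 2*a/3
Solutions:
 h(a) = C1 + a^4/8 - 7*a^3/27 - a^2/3 - 5*a/2


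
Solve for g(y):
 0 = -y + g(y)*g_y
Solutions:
 g(y) = -sqrt(C1 + y^2)
 g(y) = sqrt(C1 + y^2)


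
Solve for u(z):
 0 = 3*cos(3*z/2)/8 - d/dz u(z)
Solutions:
 u(z) = C1 + sin(3*z/2)/4


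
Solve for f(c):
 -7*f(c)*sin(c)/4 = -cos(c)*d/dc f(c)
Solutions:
 f(c) = C1/cos(c)^(7/4)


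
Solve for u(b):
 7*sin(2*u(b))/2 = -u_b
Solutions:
 u(b) = pi - acos((-C1 - exp(14*b))/(C1 - exp(14*b)))/2
 u(b) = acos((-C1 - exp(14*b))/(C1 - exp(14*b)))/2


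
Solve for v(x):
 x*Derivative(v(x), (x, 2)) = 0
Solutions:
 v(x) = C1 + C2*x


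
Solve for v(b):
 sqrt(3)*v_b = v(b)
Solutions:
 v(b) = C1*exp(sqrt(3)*b/3)


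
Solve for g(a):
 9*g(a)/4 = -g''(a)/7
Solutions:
 g(a) = C1*sin(3*sqrt(7)*a/2) + C2*cos(3*sqrt(7)*a/2)


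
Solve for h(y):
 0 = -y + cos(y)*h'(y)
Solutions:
 h(y) = C1 + Integral(y/cos(y), y)


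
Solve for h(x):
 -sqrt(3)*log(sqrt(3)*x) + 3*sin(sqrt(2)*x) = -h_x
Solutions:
 h(x) = C1 + sqrt(3)*x*(log(x) - 1) + sqrt(3)*x*log(3)/2 + 3*sqrt(2)*cos(sqrt(2)*x)/2


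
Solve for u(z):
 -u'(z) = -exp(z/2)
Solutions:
 u(z) = C1 + 2*exp(z/2)


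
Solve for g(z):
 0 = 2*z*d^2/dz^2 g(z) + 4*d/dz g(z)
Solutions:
 g(z) = C1 + C2/z


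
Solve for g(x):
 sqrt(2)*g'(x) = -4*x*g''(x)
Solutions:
 g(x) = C1 + C2*x^(1 - sqrt(2)/4)


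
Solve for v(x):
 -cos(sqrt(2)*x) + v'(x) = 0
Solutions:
 v(x) = C1 + sqrt(2)*sin(sqrt(2)*x)/2


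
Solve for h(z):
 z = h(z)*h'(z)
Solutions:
 h(z) = -sqrt(C1 + z^2)
 h(z) = sqrt(C1 + z^2)


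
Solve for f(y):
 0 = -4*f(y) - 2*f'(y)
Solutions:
 f(y) = C1*exp(-2*y)


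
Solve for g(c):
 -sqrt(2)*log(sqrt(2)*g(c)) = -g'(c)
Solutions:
 -sqrt(2)*Integral(1/(2*log(_y) + log(2)), (_y, g(c))) = C1 - c


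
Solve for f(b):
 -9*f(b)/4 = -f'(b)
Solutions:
 f(b) = C1*exp(9*b/4)


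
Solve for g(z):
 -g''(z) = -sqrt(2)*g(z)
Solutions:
 g(z) = C1*exp(-2^(1/4)*z) + C2*exp(2^(1/4)*z)


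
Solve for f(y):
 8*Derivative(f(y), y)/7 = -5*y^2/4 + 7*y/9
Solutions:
 f(y) = C1 - 35*y^3/96 + 49*y^2/144


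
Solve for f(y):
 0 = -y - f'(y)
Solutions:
 f(y) = C1 - y^2/2


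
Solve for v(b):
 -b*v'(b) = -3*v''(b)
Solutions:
 v(b) = C1 + C2*erfi(sqrt(6)*b/6)


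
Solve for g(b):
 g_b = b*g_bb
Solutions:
 g(b) = C1 + C2*b^2


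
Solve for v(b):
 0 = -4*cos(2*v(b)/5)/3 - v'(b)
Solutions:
 4*b/3 - 5*log(sin(2*v(b)/5) - 1)/4 + 5*log(sin(2*v(b)/5) + 1)/4 = C1


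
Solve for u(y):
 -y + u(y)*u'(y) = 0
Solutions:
 u(y) = -sqrt(C1 + y^2)
 u(y) = sqrt(C1 + y^2)


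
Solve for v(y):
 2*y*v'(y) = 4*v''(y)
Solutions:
 v(y) = C1 + C2*erfi(y/2)


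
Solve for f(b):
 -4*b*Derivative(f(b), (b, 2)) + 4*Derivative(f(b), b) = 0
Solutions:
 f(b) = C1 + C2*b^2


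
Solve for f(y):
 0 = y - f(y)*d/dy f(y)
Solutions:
 f(y) = -sqrt(C1 + y^2)
 f(y) = sqrt(C1 + y^2)


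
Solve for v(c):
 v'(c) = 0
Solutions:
 v(c) = C1


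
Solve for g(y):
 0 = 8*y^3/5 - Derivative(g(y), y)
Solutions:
 g(y) = C1 + 2*y^4/5


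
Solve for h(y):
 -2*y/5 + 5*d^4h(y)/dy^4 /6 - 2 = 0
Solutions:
 h(y) = C1 + C2*y + C3*y^2 + C4*y^3 + y^5/250 + y^4/10


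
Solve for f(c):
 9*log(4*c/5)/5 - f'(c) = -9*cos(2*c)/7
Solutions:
 f(c) = C1 + 9*c*log(c)/5 - 9*c*log(5)/5 - 9*c/5 + 18*c*log(2)/5 + 9*sin(2*c)/14


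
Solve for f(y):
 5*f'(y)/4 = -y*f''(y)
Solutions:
 f(y) = C1 + C2/y^(1/4)


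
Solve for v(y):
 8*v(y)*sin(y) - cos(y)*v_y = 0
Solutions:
 v(y) = C1/cos(y)^8


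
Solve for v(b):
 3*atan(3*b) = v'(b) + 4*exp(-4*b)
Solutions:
 v(b) = C1 + 3*b*atan(3*b) - log(9*b^2 + 1)/2 + exp(-4*b)


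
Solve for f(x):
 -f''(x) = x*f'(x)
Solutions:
 f(x) = C1 + C2*erf(sqrt(2)*x/2)


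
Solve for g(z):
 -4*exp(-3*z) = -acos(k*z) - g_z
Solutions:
 g(z) = C1 - Piecewise((z*acos(k*z) + 4*exp(-3*z)/3 - sqrt(-k^2*z^2 + 1)/k, Ne(k, 0)), (pi*z/2 + 4*exp(-3*z)/3, True))


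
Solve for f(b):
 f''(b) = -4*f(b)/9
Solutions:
 f(b) = C1*sin(2*b/3) + C2*cos(2*b/3)


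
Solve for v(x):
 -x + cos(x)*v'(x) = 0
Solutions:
 v(x) = C1 + Integral(x/cos(x), x)


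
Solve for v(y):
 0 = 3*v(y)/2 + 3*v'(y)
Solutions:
 v(y) = C1*exp(-y/2)


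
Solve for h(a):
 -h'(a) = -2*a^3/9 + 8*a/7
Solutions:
 h(a) = C1 + a^4/18 - 4*a^2/7


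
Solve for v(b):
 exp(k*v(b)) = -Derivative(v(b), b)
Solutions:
 v(b) = Piecewise((log(1/(C1*k + b*k))/k, Ne(k, 0)), (nan, True))
 v(b) = Piecewise((C1 - b, Eq(k, 0)), (nan, True))


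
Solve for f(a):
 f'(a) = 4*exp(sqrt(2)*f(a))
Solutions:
 f(a) = sqrt(2)*(2*log(-1/(C1 + 4*a)) - log(2))/4


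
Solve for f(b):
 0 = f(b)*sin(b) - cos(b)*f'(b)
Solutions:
 f(b) = C1/cos(b)


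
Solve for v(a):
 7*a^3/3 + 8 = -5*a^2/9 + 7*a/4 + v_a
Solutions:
 v(a) = C1 + 7*a^4/12 + 5*a^3/27 - 7*a^2/8 + 8*a


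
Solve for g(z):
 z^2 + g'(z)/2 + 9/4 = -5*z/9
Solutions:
 g(z) = C1 - 2*z^3/3 - 5*z^2/9 - 9*z/2


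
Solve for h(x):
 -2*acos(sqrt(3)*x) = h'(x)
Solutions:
 h(x) = C1 - 2*x*acos(sqrt(3)*x) + 2*sqrt(3)*sqrt(1 - 3*x^2)/3


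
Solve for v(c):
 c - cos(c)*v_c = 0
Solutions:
 v(c) = C1 + Integral(c/cos(c), c)


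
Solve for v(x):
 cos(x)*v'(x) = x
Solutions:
 v(x) = C1 + Integral(x/cos(x), x)


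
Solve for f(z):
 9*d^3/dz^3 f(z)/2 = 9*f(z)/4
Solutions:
 f(z) = C3*exp(2^(2/3)*z/2) + (C1*sin(2^(2/3)*sqrt(3)*z/4) + C2*cos(2^(2/3)*sqrt(3)*z/4))*exp(-2^(2/3)*z/4)


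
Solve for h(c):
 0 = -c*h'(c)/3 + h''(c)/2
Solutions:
 h(c) = C1 + C2*erfi(sqrt(3)*c/3)


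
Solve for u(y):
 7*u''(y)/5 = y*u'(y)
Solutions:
 u(y) = C1 + C2*erfi(sqrt(70)*y/14)


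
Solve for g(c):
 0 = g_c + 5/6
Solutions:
 g(c) = C1 - 5*c/6


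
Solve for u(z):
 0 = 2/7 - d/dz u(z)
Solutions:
 u(z) = C1 + 2*z/7


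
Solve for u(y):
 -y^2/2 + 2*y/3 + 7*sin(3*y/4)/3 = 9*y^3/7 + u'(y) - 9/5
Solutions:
 u(y) = C1 - 9*y^4/28 - y^3/6 + y^2/3 + 9*y/5 - 28*cos(3*y/4)/9


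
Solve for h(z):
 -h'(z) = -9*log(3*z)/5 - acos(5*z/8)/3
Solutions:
 h(z) = C1 + 9*z*log(z)/5 + z*acos(5*z/8)/3 - 9*z/5 + 9*z*log(3)/5 - sqrt(64 - 25*z^2)/15


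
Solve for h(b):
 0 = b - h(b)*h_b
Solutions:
 h(b) = -sqrt(C1 + b^2)
 h(b) = sqrt(C1 + b^2)


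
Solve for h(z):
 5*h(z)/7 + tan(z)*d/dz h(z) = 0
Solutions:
 h(z) = C1/sin(z)^(5/7)


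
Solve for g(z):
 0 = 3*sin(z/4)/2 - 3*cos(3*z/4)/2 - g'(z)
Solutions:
 g(z) = C1 - 2*sin(3*z/4) - 6*cos(z/4)


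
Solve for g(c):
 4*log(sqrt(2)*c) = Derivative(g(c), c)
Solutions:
 g(c) = C1 + 4*c*log(c) - 4*c + c*log(4)


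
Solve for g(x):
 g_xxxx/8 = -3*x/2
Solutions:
 g(x) = C1 + C2*x + C3*x^2 + C4*x^3 - x^5/10


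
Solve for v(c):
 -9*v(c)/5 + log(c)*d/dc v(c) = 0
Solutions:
 v(c) = C1*exp(9*li(c)/5)


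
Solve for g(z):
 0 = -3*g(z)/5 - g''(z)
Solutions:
 g(z) = C1*sin(sqrt(15)*z/5) + C2*cos(sqrt(15)*z/5)


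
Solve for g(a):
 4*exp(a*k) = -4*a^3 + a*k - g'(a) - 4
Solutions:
 g(a) = C1 - a^4 + a^2*k/2 - 4*a - 4*exp(a*k)/k


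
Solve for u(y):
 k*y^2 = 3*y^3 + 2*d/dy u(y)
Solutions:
 u(y) = C1 + k*y^3/6 - 3*y^4/8


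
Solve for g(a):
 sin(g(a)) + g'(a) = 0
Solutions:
 g(a) = -acos((-C1 - exp(2*a))/(C1 - exp(2*a))) + 2*pi
 g(a) = acos((-C1 - exp(2*a))/(C1 - exp(2*a)))


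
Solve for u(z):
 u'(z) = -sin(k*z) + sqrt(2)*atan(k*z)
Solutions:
 u(z) = C1 - Piecewise((-cos(k*z)/k, Ne(k, 0)), (0, True)) + sqrt(2)*Piecewise((z*atan(k*z) - log(k^2*z^2 + 1)/(2*k), Ne(k, 0)), (0, True))


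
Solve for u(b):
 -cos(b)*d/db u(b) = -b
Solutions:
 u(b) = C1 + Integral(b/cos(b), b)


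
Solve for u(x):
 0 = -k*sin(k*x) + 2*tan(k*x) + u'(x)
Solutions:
 u(x) = C1 + k*Piecewise((-cos(k*x)/k, Ne(k, 0)), (0, True)) - 2*Piecewise((-log(cos(k*x))/k, Ne(k, 0)), (0, True))


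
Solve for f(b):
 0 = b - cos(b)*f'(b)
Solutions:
 f(b) = C1 + Integral(b/cos(b), b)


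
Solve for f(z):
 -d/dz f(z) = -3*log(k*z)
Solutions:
 f(z) = C1 + 3*z*log(k*z) - 3*z


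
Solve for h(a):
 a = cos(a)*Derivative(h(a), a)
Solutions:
 h(a) = C1 + Integral(a/cos(a), a)


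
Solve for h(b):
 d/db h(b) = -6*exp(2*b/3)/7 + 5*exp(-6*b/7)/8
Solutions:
 h(b) = C1 - 9*exp(2*b/3)/7 - 35*exp(-6*b/7)/48


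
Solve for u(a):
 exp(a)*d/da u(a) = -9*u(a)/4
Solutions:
 u(a) = C1*exp(9*exp(-a)/4)


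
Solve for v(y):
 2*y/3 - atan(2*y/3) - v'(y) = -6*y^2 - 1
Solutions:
 v(y) = C1 + 2*y^3 + y^2/3 - y*atan(2*y/3) + y + 3*log(4*y^2 + 9)/4


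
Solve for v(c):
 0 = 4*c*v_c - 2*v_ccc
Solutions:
 v(c) = C1 + Integral(C2*airyai(2^(1/3)*c) + C3*airybi(2^(1/3)*c), c)


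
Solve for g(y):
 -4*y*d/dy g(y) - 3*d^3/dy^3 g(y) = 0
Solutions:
 g(y) = C1 + Integral(C2*airyai(-6^(2/3)*y/3) + C3*airybi(-6^(2/3)*y/3), y)


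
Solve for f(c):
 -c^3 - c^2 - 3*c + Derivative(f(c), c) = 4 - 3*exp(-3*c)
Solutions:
 f(c) = C1 + c^4/4 + c^3/3 + 3*c^2/2 + 4*c + exp(-3*c)


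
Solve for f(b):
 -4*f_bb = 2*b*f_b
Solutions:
 f(b) = C1 + C2*erf(b/2)


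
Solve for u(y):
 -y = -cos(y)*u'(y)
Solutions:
 u(y) = C1 + Integral(y/cos(y), y)


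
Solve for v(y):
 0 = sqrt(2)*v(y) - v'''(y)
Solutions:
 v(y) = C3*exp(2^(1/6)*y) + (C1*sin(2^(1/6)*sqrt(3)*y/2) + C2*cos(2^(1/6)*sqrt(3)*y/2))*exp(-2^(1/6)*y/2)


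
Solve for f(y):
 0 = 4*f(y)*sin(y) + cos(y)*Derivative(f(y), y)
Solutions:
 f(y) = C1*cos(y)^4


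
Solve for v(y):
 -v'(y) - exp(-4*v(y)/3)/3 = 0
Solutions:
 v(y) = 3*log(-I*(C1 - 4*y/9)^(1/4))
 v(y) = 3*log(I*(C1 - 4*y/9)^(1/4))
 v(y) = 3*log(-(C1 - 4*y/9)^(1/4))
 v(y) = 3*log(C1 - 4*y/9)/4


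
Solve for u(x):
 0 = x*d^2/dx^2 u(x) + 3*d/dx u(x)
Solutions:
 u(x) = C1 + C2/x^2


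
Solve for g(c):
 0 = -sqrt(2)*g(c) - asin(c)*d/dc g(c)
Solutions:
 g(c) = C1*exp(-sqrt(2)*Integral(1/asin(c), c))


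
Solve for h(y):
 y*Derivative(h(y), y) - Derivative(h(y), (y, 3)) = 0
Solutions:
 h(y) = C1 + Integral(C2*airyai(y) + C3*airybi(y), y)


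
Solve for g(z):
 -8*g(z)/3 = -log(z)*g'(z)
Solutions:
 g(z) = C1*exp(8*li(z)/3)


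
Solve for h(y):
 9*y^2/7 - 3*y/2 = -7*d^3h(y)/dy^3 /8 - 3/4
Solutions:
 h(y) = C1 + C2*y + C3*y^2 - 6*y^5/245 + y^4/14 - y^3/7


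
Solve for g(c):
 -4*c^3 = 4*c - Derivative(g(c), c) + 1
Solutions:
 g(c) = C1 + c^4 + 2*c^2 + c


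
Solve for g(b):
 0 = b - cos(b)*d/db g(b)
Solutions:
 g(b) = C1 + Integral(b/cos(b), b)


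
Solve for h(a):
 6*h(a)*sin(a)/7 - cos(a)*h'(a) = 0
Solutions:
 h(a) = C1/cos(a)^(6/7)


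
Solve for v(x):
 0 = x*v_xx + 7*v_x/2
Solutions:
 v(x) = C1 + C2/x^(5/2)


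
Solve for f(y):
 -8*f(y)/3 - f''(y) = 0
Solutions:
 f(y) = C1*sin(2*sqrt(6)*y/3) + C2*cos(2*sqrt(6)*y/3)


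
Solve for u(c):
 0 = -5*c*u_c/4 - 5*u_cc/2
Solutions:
 u(c) = C1 + C2*erf(c/2)


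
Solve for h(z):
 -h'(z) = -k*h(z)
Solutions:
 h(z) = C1*exp(k*z)


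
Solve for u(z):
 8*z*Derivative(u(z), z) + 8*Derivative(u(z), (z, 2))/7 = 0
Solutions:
 u(z) = C1 + C2*erf(sqrt(14)*z/2)


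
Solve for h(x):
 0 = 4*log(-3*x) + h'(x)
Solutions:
 h(x) = C1 - 4*x*log(-x) + 4*x*(1 - log(3))


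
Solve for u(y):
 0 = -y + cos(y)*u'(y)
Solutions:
 u(y) = C1 + Integral(y/cos(y), y)


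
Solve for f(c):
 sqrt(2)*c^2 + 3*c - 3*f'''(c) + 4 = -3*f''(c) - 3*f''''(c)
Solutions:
 f(c) = C1 + C2*c - sqrt(2)*c^4/36 + c^3*(-3 - 2*sqrt(2))/18 - 7*c^2/6 + (C3*sin(sqrt(3)*c/2) + C4*cos(sqrt(3)*c/2))*exp(c/2)


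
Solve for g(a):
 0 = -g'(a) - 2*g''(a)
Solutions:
 g(a) = C1 + C2*exp(-a/2)


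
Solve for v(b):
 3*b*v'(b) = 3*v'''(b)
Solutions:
 v(b) = C1 + Integral(C2*airyai(b) + C3*airybi(b), b)


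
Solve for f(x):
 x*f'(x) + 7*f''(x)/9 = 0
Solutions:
 f(x) = C1 + C2*erf(3*sqrt(14)*x/14)


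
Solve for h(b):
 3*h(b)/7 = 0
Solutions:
 h(b) = 0


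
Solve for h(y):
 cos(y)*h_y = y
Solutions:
 h(y) = C1 + Integral(y/cos(y), y)


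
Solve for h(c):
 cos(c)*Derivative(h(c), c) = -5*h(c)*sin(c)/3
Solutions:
 h(c) = C1*cos(c)^(5/3)


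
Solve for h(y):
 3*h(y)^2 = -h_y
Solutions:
 h(y) = 1/(C1 + 3*y)


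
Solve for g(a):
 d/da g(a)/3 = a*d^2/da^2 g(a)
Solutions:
 g(a) = C1 + C2*a^(4/3)


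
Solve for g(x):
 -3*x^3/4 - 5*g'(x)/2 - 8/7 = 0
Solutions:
 g(x) = C1 - 3*x^4/40 - 16*x/35


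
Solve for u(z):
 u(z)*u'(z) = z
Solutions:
 u(z) = -sqrt(C1 + z^2)
 u(z) = sqrt(C1 + z^2)


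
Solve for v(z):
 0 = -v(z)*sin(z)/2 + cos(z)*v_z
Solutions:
 v(z) = C1/sqrt(cos(z))


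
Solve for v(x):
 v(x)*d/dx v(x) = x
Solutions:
 v(x) = -sqrt(C1 + x^2)
 v(x) = sqrt(C1 + x^2)


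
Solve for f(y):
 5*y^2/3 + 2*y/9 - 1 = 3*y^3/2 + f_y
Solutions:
 f(y) = C1 - 3*y^4/8 + 5*y^3/9 + y^2/9 - y


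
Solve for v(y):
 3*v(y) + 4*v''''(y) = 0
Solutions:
 v(y) = (C1*sin(3^(1/4)*y/2) + C2*cos(3^(1/4)*y/2))*exp(-3^(1/4)*y/2) + (C3*sin(3^(1/4)*y/2) + C4*cos(3^(1/4)*y/2))*exp(3^(1/4)*y/2)


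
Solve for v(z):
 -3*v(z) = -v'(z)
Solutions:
 v(z) = C1*exp(3*z)


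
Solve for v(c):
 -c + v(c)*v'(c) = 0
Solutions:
 v(c) = -sqrt(C1 + c^2)
 v(c) = sqrt(C1 + c^2)


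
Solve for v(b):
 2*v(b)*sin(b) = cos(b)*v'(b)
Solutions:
 v(b) = C1/cos(b)^2


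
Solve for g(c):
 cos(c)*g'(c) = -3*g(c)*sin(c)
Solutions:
 g(c) = C1*cos(c)^3


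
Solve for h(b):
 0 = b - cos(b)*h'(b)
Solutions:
 h(b) = C1 + Integral(b/cos(b), b)


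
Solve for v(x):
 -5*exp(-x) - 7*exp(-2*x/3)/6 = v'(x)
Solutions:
 v(x) = C1 + 5*exp(-x) + 7*exp(-2*x/3)/4


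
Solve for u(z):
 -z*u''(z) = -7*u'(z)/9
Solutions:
 u(z) = C1 + C2*z^(16/9)


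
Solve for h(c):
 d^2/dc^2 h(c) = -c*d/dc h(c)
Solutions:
 h(c) = C1 + C2*erf(sqrt(2)*c/2)


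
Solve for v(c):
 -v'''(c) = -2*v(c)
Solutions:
 v(c) = C3*exp(2^(1/3)*c) + (C1*sin(2^(1/3)*sqrt(3)*c/2) + C2*cos(2^(1/3)*sqrt(3)*c/2))*exp(-2^(1/3)*c/2)


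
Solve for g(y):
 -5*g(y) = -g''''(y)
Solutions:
 g(y) = C1*exp(-5^(1/4)*y) + C2*exp(5^(1/4)*y) + C3*sin(5^(1/4)*y) + C4*cos(5^(1/4)*y)


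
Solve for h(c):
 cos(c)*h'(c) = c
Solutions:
 h(c) = C1 + Integral(c/cos(c), c)


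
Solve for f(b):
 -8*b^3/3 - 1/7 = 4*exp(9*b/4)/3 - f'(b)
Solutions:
 f(b) = C1 + 2*b^4/3 + b/7 + 16*exp(9*b/4)/27


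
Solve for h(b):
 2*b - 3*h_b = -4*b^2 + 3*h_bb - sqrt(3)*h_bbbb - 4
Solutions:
 h(b) = C1 + C2*exp(-b*(2*2^(1/3)*3^(5/6)/(sqrt(27 - 4*sqrt(3)) + 3*sqrt(3))^(1/3) + 6^(2/3)*(sqrt(27 - 4*sqrt(3)) + 3*sqrt(3))^(1/3))/12)*sin(b*(-2^(2/3)*3^(1/6)*(sqrt(27 - 4*sqrt(3)) + 3*sqrt(3))^(1/3) + 2*6^(1/3)/(sqrt(27 - 4*sqrt(3)) + 3*sqrt(3))^(1/3))/4) + C3*exp(-b*(2*2^(1/3)*3^(5/6)/(sqrt(27 - 4*sqrt(3)) + 3*sqrt(3))^(1/3) + 6^(2/3)*(sqrt(27 - 4*sqrt(3)) + 3*sqrt(3))^(1/3))/12)*cos(b*(-2^(2/3)*3^(1/6)*(sqrt(27 - 4*sqrt(3)) + 3*sqrt(3))^(1/3) + 2*6^(1/3)/(sqrt(27 - 4*sqrt(3)) + 3*sqrt(3))^(1/3))/4) + C4*exp(b*(2*2^(1/3)*3^(5/6)/(sqrt(27 - 4*sqrt(3)) + 3*sqrt(3))^(1/3) + 6^(2/3)*(sqrt(27 - 4*sqrt(3)) + 3*sqrt(3))^(1/3))/6) + 4*b^3/9 - b^2 + 10*b/3


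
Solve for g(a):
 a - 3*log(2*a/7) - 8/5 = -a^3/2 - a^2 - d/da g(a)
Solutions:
 g(a) = C1 - a^4/8 - a^3/3 - a^2/2 + 3*a*log(a) + a*log(8/343) - 7*a/5


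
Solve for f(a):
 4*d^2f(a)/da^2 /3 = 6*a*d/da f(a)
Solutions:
 f(a) = C1 + C2*erfi(3*a/2)


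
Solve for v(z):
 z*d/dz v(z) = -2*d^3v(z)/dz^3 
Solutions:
 v(z) = C1 + Integral(C2*airyai(-2^(2/3)*z/2) + C3*airybi(-2^(2/3)*z/2), z)


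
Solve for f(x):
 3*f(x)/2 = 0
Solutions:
 f(x) = 0


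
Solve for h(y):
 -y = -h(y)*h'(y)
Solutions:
 h(y) = -sqrt(C1 + y^2)
 h(y) = sqrt(C1 + y^2)


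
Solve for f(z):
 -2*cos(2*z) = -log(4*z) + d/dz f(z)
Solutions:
 f(z) = C1 + z*log(z) - z + 2*z*log(2) - sin(2*z)


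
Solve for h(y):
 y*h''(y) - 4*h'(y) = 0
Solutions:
 h(y) = C1 + C2*y^5


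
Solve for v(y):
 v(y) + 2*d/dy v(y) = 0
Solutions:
 v(y) = C1*exp(-y/2)


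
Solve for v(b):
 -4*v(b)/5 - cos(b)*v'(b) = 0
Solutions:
 v(b) = C1*(sin(b) - 1)^(2/5)/(sin(b) + 1)^(2/5)


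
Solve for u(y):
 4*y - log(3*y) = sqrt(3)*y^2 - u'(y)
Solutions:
 u(y) = C1 + sqrt(3)*y^3/3 - 2*y^2 + y*log(y) - y + y*log(3)


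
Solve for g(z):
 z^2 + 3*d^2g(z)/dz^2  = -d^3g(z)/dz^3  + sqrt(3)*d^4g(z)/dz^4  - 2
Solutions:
 g(z) = C1 + C2*z + C3*exp(sqrt(3)*z*(1 - sqrt(1 + 12*sqrt(3)))/6) + C4*exp(sqrt(3)*z*(1 + sqrt(1 + 12*sqrt(3)))/6) - z^4/36 + z^3/27 + z^2*(-10 - 3*sqrt(3))/27


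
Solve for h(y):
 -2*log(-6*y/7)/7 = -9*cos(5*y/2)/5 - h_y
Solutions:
 h(y) = C1 + 2*y*log(-y)/7 - 2*y*log(7)/7 - 2*y/7 + 2*y*log(6)/7 - 18*sin(5*y/2)/25


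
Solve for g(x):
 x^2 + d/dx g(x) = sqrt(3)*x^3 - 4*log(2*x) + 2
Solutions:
 g(x) = C1 + sqrt(3)*x^4/4 - x^3/3 - 4*x*log(x) - x*log(16) + 6*x


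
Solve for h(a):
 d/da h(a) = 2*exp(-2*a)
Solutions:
 h(a) = C1 - exp(-2*a)


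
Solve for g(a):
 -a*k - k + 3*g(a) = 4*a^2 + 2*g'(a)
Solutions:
 g(a) = C1*exp(3*a/2) + 4*a^2/3 + a*k/3 + 16*a/9 + 5*k/9 + 32/27


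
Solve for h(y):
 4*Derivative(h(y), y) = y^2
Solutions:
 h(y) = C1 + y^3/12


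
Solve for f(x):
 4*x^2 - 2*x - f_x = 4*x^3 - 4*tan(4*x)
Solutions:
 f(x) = C1 - x^4 + 4*x^3/3 - x^2 - log(cos(4*x))


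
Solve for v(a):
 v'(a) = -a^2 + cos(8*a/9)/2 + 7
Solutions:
 v(a) = C1 - a^3/3 + 7*a + 9*sin(8*a/9)/16


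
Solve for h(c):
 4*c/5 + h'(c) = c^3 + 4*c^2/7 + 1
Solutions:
 h(c) = C1 + c^4/4 + 4*c^3/21 - 2*c^2/5 + c


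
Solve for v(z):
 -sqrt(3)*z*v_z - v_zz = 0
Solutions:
 v(z) = C1 + C2*erf(sqrt(2)*3^(1/4)*z/2)


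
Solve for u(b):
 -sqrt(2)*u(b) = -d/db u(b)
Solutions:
 u(b) = C1*exp(sqrt(2)*b)
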